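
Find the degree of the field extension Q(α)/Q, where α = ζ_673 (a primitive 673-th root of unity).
[Q(α):Q] = 672

The minimal polynomial of ζ_673 over Q is the 673-th cyclotomic polynomial Φ_673(x), which is irreducible over Q and has degree φ(673) = 672. Hence [Q(α):Q] = φ(673) = 672.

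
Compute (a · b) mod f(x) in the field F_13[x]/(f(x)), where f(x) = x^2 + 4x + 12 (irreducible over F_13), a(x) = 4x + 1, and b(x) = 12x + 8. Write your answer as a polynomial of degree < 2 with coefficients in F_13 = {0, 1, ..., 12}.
a · b ≡ 8x + 4 (mod f(x))

Multiply in F_13[x]: a(x)·b(x) = (4x + 1)·(12x + 8) = 9x^2 + 5x + 8. This has degree ≥ 2, so divide by f(x) over F_13: 9x^2 + 5x + 8 = (9)·(x^2 + 4x + 12) + (8x + 4). Hence a·b ≡ 8x + 4 (mod f). (F_13[x]/(f) is a field with 13^2 = 169 elements since f is irreducible of degree 2.)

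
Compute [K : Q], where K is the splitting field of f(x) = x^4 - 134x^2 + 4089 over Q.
[K : Q] = 4

Solving the quadratic in x^2: x^2 = (134 ± √(134^2 - 4·4089))/2 = (134 ± √1600)/2 = (134 ± 40)/2, giving x^2 = 47 or x^2 = 87. So f(x) = (x^2 - 47)(x^2 - 87) and the roots of f are ±√47, ±√87. Hence the splitting field is K = Q(√47, √87). Since 47 and 87 are distinct squarefree integers > 1, their product 4089 is not a perfect square, so √87 ∉ Q(√47). By the tower law [K:Q] = [Q(√47,√87):Q(√47)] · [Q(√47):Q] = 2 · 2 = 4.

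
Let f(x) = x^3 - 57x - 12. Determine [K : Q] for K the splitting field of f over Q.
[K : Q] = 6

By the rational root test, any rational root of the monic integer polynomial f(x) = x^3 - 57x - 12 must be an integer dividing the constant term -12, i.e. one of ±{1, 2, 3, 4, 6, 12}. Evaluating: f(1) = -68, f(-1) = 44, f(2) = -118, f(-2) = 94, f(3) = -156, f(-3) = 132, f(4) = -176, f(-4) = 152, f(6) = -138, f(-6) = 114, f(12) = 1032, f(-12) = -1056; none is 0, so f has no rational root and is therefore irreducible over Q (a cubic with no linear factor over a field is irreducible). For an irreducible cubic, the Galois group is A_3 or S_3 according as the discriminant disc(f) = -4a^3 - 27b^2 = -4·(-57)^3 - 27·(-12)^2 = 736884 is or is not a square in Q. Here disc(f) = 736884 is not a perfect square in Q, so the Galois group of f over Q is not contained in A_3 and must be all of S_3. The splitting field has degree |S_3| = 6 over Q, so [K : Q] = 6.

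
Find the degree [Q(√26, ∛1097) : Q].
[Q(√26, ∛1097) : Q] = 6

Let L = Q(√26, ∛1097). Since Q(√26) ⊂ L and [Q(√26):Q] = 2, the tower law gives 2 | [L:Q]. Likewise Q(∛1097) ⊂ L with [Q(∛1097):Q] = 3 (because 1097 is not a perfect cube), so 3 | [L:Q]. As gcd(2,3) = 1, [L:Q] is divisible by 6. Conversely L is generated over Q by √26 and ∛1097, so [L:Q] ≤ 2·3 = 6. Therefore [Q(√26, ∛1097) : Q] = 6.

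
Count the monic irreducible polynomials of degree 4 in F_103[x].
There are 28135068 monic irreducible polynomials of degree 4 over F_103

Each element of F_{103^4} that lies in no proper subfield is a root of exactly one monic irreducible of degree 4 over F_103, and each such polynomial has 4 distinct roots in F_{103^4}. By Möbius inversion the count is N_103(4) = (1/4) Σ_{d|4} μ(4/d) · 103^d = (1/4)(μ(4)·103^1 + μ(2)·103^2 + μ(1)·103^4) = 112540272/4 = 28135068.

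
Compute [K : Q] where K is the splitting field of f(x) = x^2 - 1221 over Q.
[K : Q] = 2

f(x) = x^2 - 1221 factors as (x - √1221)(x + √1221). The splitting field is K = Q(√1221). Since 1221 is squarefree and > 1, it is not a perfect square, so x^2 - 1221 is irreducible over Q and [Q(√1221) : Q] = 2. Hence [K : Q] = 2.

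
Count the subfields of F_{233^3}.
F_{233^3} has 2 subfields

The subfields of F_{p^n} are exactly the fields F_{p^d} for d | n (each is the fixed field of the unique index-d subgroup of Gal(F_{p^n}/F_p) ≅ Z/nZ). The divisors of n = 3 are {1, 3}, giving 2 subfields: F_{233^1}, F_{233^3}.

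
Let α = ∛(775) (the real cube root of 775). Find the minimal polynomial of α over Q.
m_α(x) = x^3 - 775

α satisfies α^3 = 775, so x^3 - 775 annihilates α. By the rational root test, a rational root p/q (in lowest terms) of x^3 - 775 would satisfy p^3 = 775 q^3, forcing q = 1 and p^3 = 775; but 775 is not a perfect cube, contradiction. A monic cubic over Q with no rational root is irreducible (any nontrivial factorization would include a linear factor). Hence x^3 - 775 is the minimal polynomial of α, and in particular [Q(α):Q] = 3.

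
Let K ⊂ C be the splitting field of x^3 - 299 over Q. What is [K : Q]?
[K : Q] = 6

The roots of x^3 - 299 are ∛299, ω∛299, ω^2∛299 where ω = e^(2πi/3) is a primitive cube root of unity, so K = Q(∛299, ω). Now [Q(∛299):Q] = 3 (since 299 is not a perfect cube, x^3 - 299 is irreducible) and [Q(ω):Q] = 2. Both 2 and 3 divide [K:Q], and [K:Q] ≤ 3·2 = 6, so [K:Q] = 6. (Equivalently: Q(∛299) ⊂ R but ω ∉ R, so [K : Q(∛299)] = 2.)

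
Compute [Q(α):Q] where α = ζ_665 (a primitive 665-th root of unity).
[Q(α):Q] = 432

The minimal polynomial of ζ_665 over Q is the 665-th cyclotomic polynomial Φ_665(x), which is irreducible over Q and has degree φ(665) = 432. Hence [Q(α):Q] = φ(665) = 432.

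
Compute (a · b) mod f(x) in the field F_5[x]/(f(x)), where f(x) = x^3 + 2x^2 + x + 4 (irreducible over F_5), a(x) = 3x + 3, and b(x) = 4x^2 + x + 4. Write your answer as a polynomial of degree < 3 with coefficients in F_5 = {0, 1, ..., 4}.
a · b ≡ x^2 + 3x + 4 (mod f(x))

Multiply in F_5[x]: a(x)·b(x) = (3x + 3)·(4x^2 + x + 4) = 2x^3 + 2. This has degree ≥ 3, so divide by f(x) over F_5: 2x^3 + 2 = (2)·(x^3 + 2x^2 + x + 4) + (x^2 + 3x + 4). Hence a·b ≡ x^2 + 3x + 4 (mod f). (F_5[x]/(f) is a field with 5^3 = 125 elements since f is irreducible of degree 3.)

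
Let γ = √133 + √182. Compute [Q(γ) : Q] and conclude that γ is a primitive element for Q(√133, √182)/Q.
[Q(γ) : Q] = 4 (equivalently, Q(γ) = Q(√133, √182))

Obviously Q(γ) ⊆ Q(√133, √182), and [Q(√133, √182):Q] = 4 (since 133, 182 are distinct squarefree integers > 1 with 24206 not a perfect square). To show equality we compute the minimal polynomial of γ. From γ = √133 + √182: γ^2 = 133 + 2√(24206) + 182 = 315 + 2√(24206), so γ^2 - 315 = 2√(24206); squaring, (γ^2 - 315)^2 = 4·24206, i.e. γ^4 - 630γ^2 + 99225 - 96824 = 0, i.e. γ^4 - 630γ^2 + 2401 = 0. So γ is a root of x^4 - 630x^2 + 2401. This polynomial is irreducible over Q: it has no rational root (each ±√133 ± √182 is irrational), and any factorization into two quadratics over Q would force √(24206) ∈ Q (pairing opposite roots) or √133, √182 ∈ Q (other pairings), all impossible. Hence [Q(γ):Q] = 4 = [Q(√133, √182):Q], so Q(γ) = Q(√133, √182).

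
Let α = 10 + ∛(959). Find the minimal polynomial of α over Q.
m_α(x) = x^3 - 30x^2 + 300x - 1959

Set β = α - 10 = ∛(959), so β^3 = 959. Then (α - 10)^3 - 959 = 0, i.e. α is a root of g(x) = (x - 10)^3 - 959 = x^3 - 30x^2 + 300x - 1959. Since g(x) = h(x - 10) where h(x) = x^3 - 959, and h is irreducible over Q (because 959 is not a perfect cube, so h has no rational root, and a monic cubic with no rational root is irreducible), g is also irreducible (irreducibility is preserved under the substitution x → x - 10). Hence m_α(x) = x^3 - 30x^2 + 300x - 1959.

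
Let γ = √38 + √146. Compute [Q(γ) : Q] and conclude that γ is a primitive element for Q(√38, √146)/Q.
[Q(γ) : Q] = 4 (equivalently, Q(γ) = Q(√38, √146))

Obviously Q(γ) ⊆ Q(√38, √146), and [Q(√38, √146):Q] = 4 (since 38, 146 are distinct squarefree integers > 1 with 5548 not a perfect square). To show equality we compute the minimal polynomial of γ. From γ = √38 + √146: γ^2 = 38 + 2√(5548) + 146 = 184 + 2√(5548), so γ^2 - 184 = 2√(5548); squaring, (γ^2 - 184)^2 = 4·5548, i.e. γ^4 - 368γ^2 + 33856 - 22192 = 0, i.e. γ^4 - 368γ^2 + 11664 = 0. So γ is a root of x^4 - 368x^2 + 11664. This polynomial is irreducible over Q: it has no rational root (each ±√38 ± √146 is irrational), and any factorization into two quadratics over Q would force √(5548) ∈ Q (pairing opposite roots) or √38, √146 ∈ Q (other pairings), all impossible. Hence [Q(γ):Q] = 4 = [Q(√38, √146):Q], so Q(γ) = Q(√38, √146).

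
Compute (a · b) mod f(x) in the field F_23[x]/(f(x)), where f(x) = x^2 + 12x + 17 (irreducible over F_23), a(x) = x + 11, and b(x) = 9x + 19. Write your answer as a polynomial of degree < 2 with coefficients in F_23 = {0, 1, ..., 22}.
a · b ≡ 10x + 10 (mod f(x))

Multiply in F_23[x]: a(x)·b(x) = (x + 11)·(9x + 19) = 9x^2 + 3x + 2. This has degree ≥ 2, so divide by f(x) over F_23: 9x^2 + 3x + 2 = (9)·(x^2 + 12x + 17) + (10x + 10). Hence a·b ≡ 10x + 10 (mod f). (F_23[x]/(f) is a field with 23^2 = 529 elements since f is irreducible of degree 2.)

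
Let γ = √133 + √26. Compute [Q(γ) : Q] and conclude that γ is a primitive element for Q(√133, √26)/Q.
[Q(γ) : Q] = 4 (equivalently, Q(γ) = Q(√133, √26))

Obviously Q(γ) ⊆ Q(√133, √26), and [Q(√133, √26):Q] = 4 (since 133, 26 are distinct squarefree integers > 1 with 3458 not a perfect square). To show equality we compute the minimal polynomial of γ. From γ = √133 + √26: γ^2 = 133 + 2√(3458) + 26 = 159 + 2√(3458), so γ^2 - 159 = 2√(3458); squaring, (γ^2 - 159)^2 = 4·3458, i.e. γ^4 - 318γ^2 + 25281 - 13832 = 0, i.e. γ^4 - 318γ^2 + 11449 = 0. So γ is a root of x^4 - 318x^2 + 11449. This polynomial is irreducible over Q: it has no rational root (each ±√133 ± √26 is irrational), and any factorization into two quadratics over Q would force √(3458) ∈ Q (pairing opposite roots) or √133, √26 ∈ Q (other pairings), all impossible. Hence [Q(γ):Q] = 4 = [Q(√133, √26):Q], so Q(γ) = Q(√133, √26).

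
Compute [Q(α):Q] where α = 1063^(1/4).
[Q(α):Q] = 4

α is a root of x^4 - 1063. By Eisenstein's criterion at the prime p = 1063 (which divides the constant term 1063 but p^2 = 1129969 does not, since 1063 is squarefree), x^4 - 1063 is irreducible over Q. Hence [Q(α):Q] = 4.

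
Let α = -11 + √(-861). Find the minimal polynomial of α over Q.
m_α(x) = x^2 + 22x + 982

From α + 11 = √(-861), squaring gives (α + 11)^2 = -861, i.e. α^2 + 22α + 121 = -861, so α^2 + 22α + 982 = 0. The discriminant of x^2 + 22x + 982 is (22)^2 - 4·(982) = 484 - 3928 = -3444, and 4·(-861) is not a perfect square in Q since -861 is squarefree and ≠ 1. Hence x^2 + 22x + 982 is irreducible over Q and is the minimal polynomial of α.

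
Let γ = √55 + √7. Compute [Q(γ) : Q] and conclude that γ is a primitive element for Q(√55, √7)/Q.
[Q(γ) : Q] = 4 (equivalently, Q(γ) = Q(√55, √7))

Obviously Q(γ) ⊆ Q(√55, √7), and [Q(√55, √7):Q] = 4 (since 55, 7 are distinct squarefree integers > 1 with 385 not a perfect square). To show equality we compute the minimal polynomial of γ. From γ = √55 + √7: γ^2 = 55 + 2√(385) + 7 = 62 + 2√(385), so γ^2 - 62 = 2√(385); squaring, (γ^2 - 62)^2 = 4·385, i.e. γ^4 - 124γ^2 + 3844 - 1540 = 0, i.e. γ^4 - 124γ^2 + 2304 = 0. So γ is a root of x^4 - 124x^2 + 2304. This polynomial is irreducible over Q: it has no rational root (each ±√55 ± √7 is irrational), and any factorization into two quadratics over Q would force √(385) ∈ Q (pairing opposite roots) or √55, √7 ∈ Q (other pairings), all impossible. Hence [Q(γ):Q] = 4 = [Q(√55, √7):Q], so Q(γ) = Q(√55, √7).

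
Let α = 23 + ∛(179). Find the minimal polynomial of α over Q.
m_α(x) = x^3 - 69x^2 + 1587x - 12346

Set β = α - 23 = ∛(179), so β^3 = 179. Then (α - 23)^3 - 179 = 0, i.e. α is a root of g(x) = (x - 23)^3 - 179 = x^3 - 69x^2 + 1587x - 12346. Since g(x) = h(x - 23) where h(x) = x^3 - 179, and h is irreducible over Q (because 179 is not a perfect cube, so h has no rational root, and a monic cubic with no rational root is irreducible), g is also irreducible (irreducibility is preserved under the substitution x → x - 23). Hence m_α(x) = x^3 - 69x^2 + 1587x - 12346.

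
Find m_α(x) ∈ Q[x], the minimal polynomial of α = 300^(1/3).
m_α(x) = x^3 - 300

α satisfies α^3 = 300, so x^3 - 300 annihilates α. By the rational root test, a rational root p/q (in lowest terms) of x^3 - 300 would satisfy p^3 = 300 q^3, forcing q = 1 and p^3 = 300; but 300 is not a perfect cube, contradiction. A monic cubic over Q with no rational root is irreducible (any nontrivial factorization would include a linear factor). Hence x^3 - 300 is the minimal polynomial of α, and in particular [Q(α):Q] = 3.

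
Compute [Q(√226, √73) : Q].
[Q(√226, √73) : Q] = 4

[Q(√226):Q] = 2 (min poly x^2 - 226, irreducible since 226 is squarefree > 1). For the top step, suppose √73 ∈ Q(√226), say √73 = c + d√226 with c, d ∈ Q. Squaring: 73 = c^2 + 226d^2 + 2cd√226. Since √226 ∉ Q this forces 2cd = 0. If d = 0 then √73 = c ∈ Q, contradicting 73 squarefree > 1. If c = 0 then 73 = 226d^2, so 226·73 = (226d)^2 is a perfect square in Q — but 226·73 = 16498 is not a perfect square (since 226 and 73 are distinct squarefree integers). Contradiction. Hence √73 ∉ Q(√226), so x^2 - 73 stays irreducible over Q(√226) and [Q(√226, √73) : Q(√226)] = 2. By the tower law, [Q(√226, √73) : Q] = 2 · 2 = 4.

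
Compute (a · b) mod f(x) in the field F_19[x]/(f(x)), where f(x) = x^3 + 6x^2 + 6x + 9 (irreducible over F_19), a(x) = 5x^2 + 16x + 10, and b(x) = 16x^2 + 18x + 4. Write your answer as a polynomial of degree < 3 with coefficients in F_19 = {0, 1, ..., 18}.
a · b ≡ 13x^2 + 5x + 11 (mod f(x))

Multiply in F_19[x]: a(x)·b(x) = (5x^2 + 16x + 10)·(16x^2 + 18x + 4) = 4x^4 + 4x^3 + 12x^2 + 16x + 2. This has degree ≥ 3, so divide by f(x) over F_19: 4x^4 + 4x^3 + 12x^2 + 16x + 2 = (4x + 18)·(x^3 + 6x^2 + 6x + 9) + (13x^2 + 5x + 11). Hence a·b ≡ 13x^2 + 5x + 11 (mod f). (F_19[x]/(f) is a field with 19^3 = 6859 elements since f is irreducible of degree 3.)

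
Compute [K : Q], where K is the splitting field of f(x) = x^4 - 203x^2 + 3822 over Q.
[K : Q] = 4

Solving the quadratic in x^2: x^2 = (203 ± √(203^2 - 4·3822))/2 = (203 ± √25921)/2 = (203 ± 161)/2, giving x^2 = 21 or x^2 = 182. So f(x) = (x^2 - 21)(x^2 - 182) and the roots of f are ±√21, ±√182. Hence the splitting field is K = Q(√21, √182). Since 21 and 182 are distinct squarefree integers > 1, their product 3822 is not a perfect square, so √182 ∉ Q(√21). By the tower law [K:Q] = [Q(√21,√182):Q(√21)] · [Q(√21):Q] = 2 · 2 = 4.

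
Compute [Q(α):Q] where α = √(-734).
[Q(α):Q] = 2

[Q(α):Q] equals the degree of the minimal polynomial of α. Here α^2 = -734 and x^2 + 734 is irreducible (d = -734 is squarefree, ≠ 1, hence not a square), so deg(m_α) = 2. Thus [Q(α):Q] = 2.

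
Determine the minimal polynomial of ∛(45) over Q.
m_α(x) = x^3 - 45

α satisfies α^3 = 45, so x^3 - 45 annihilates α. By the rational root test, a rational root p/q (in lowest terms) of x^3 - 45 would satisfy p^3 = 45 q^3, forcing q = 1 and p^3 = 45; but 45 is not a perfect cube, contradiction. A monic cubic over Q with no rational root is irreducible (any nontrivial factorization would include a linear factor). Hence x^3 - 45 is the minimal polynomial of α, and in particular [Q(α):Q] = 3.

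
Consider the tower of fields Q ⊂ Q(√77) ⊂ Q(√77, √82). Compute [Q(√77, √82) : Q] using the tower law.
[Q(√77, √82) : Q] = 4

[Q(√77):Q] = 2 (min poly x^2 - 77, irreducible since 77 is squarefree > 1). For the top step, suppose √82 ∈ Q(√77), say √82 = c + d√77 with c, d ∈ Q. Squaring: 82 = c^2 + 77d^2 + 2cd√77. Since √77 ∉ Q this forces 2cd = 0. If d = 0 then √82 = c ∈ Q, contradicting 82 squarefree > 1. If c = 0 then 82 = 77d^2, so 77·82 = (77d)^2 is a perfect square in Q — but 77·82 = 6314 is not a perfect square (since 77 and 82 are distinct squarefree integers). Contradiction. Hence √82 ∉ Q(√77), so x^2 - 82 stays irreducible over Q(√77) and [Q(√77, √82) : Q(√77)] = 2. By the tower law, [Q(√77, √82) : Q] = 2 · 2 = 4.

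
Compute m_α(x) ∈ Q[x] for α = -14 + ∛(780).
m_α(x) = x^3 + 42x^2 + 588x + 1964

Set β = α + 14 = ∛(780), so β^3 = 780. Then (α + 14)^3 - 780 = 0, i.e. α is a root of g(x) = (x + 14)^3 - 780 = x^3 + 42x^2 + 588x + 1964. Since g(x) = h(x + 14) where h(x) = x^3 - 780, and h is irreducible over Q (because 780 is not a perfect cube, so h has no rational root, and a monic cubic with no rational root is irreducible), g is also irreducible (irreducibility is preserved under the substitution x → x + 14). Hence m_α(x) = x^3 + 42x^2 + 588x + 1964.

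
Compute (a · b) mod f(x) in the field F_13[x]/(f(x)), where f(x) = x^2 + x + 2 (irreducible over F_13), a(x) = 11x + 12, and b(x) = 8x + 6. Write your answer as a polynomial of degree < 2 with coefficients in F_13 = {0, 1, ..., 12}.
a · b ≡ 9x (mod f(x))

Multiply in F_13[x]: a(x)·b(x) = (11x + 12)·(8x + 6) = 10x^2 + 6x + 7. This has degree ≥ 2, so divide by f(x) over F_13: 10x^2 + 6x + 7 = (10)·(x^2 + x + 2) + (9x). Hence a·b ≡ 9x (mod f). (F_13[x]/(f) is a field with 13^2 = 169 elements since f is irreducible of degree 2.)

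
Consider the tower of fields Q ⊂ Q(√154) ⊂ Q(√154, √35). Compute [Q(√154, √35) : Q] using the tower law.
[Q(√154, √35) : Q] = 4

[Q(√154):Q] = 2 (min poly x^2 - 154, irreducible since 154 is squarefree > 1). For the top step, suppose √35 ∈ Q(√154), say √35 = c + d√154 with c, d ∈ Q. Squaring: 35 = c^2 + 154d^2 + 2cd√154. Since √154 ∉ Q this forces 2cd = 0. If d = 0 then √35 = c ∈ Q, contradicting 35 squarefree > 1. If c = 0 then 35 = 154d^2, so 154·35 = (154d)^2 is a perfect square in Q — but 154·35 = 5390 is not a perfect square (since 154 and 35 are distinct squarefree integers). Contradiction. Hence √35 ∉ Q(√154), so x^2 - 35 stays irreducible over Q(√154) and [Q(√154, √35) : Q(√154)] = 2. By the tower law, [Q(√154, √35) : Q] = 2 · 2 = 4.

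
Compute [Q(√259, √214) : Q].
[Q(√259, √214) : Q] = 4

[Q(√259):Q] = 2 (min poly x^2 - 259, irreducible since 259 is squarefree > 1). For the top step, suppose √214 ∈ Q(√259), say √214 = c + d√259 with c, d ∈ Q. Squaring: 214 = c^2 + 259d^2 + 2cd√259. Since √259 ∉ Q this forces 2cd = 0. If d = 0 then √214 = c ∈ Q, contradicting 214 squarefree > 1. If c = 0 then 214 = 259d^2, so 259·214 = (259d)^2 is a perfect square in Q — but 259·214 = 55426 is not a perfect square (since 259 and 214 are distinct squarefree integers). Contradiction. Hence √214 ∉ Q(√259), so x^2 - 214 stays irreducible over Q(√259) and [Q(√259, √214) : Q(√259)] = 2. By the tower law, [Q(√259, √214) : Q] = 2 · 2 = 4.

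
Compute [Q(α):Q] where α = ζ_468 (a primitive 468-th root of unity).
[Q(α):Q] = 144

The minimal polynomial of ζ_468 over Q is the 468-th cyclotomic polynomial Φ_468(x), which is irreducible over Q and has degree φ(468) = 144. Hence [Q(α):Q] = φ(468) = 144.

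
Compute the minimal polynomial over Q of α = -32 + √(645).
m_α(x) = x^2 + 64x + 379

From α + 32 = √(645), squaring gives (α + 32)^2 = 645, i.e. α^2 + 64α + 1024 = 645, so α^2 + 64α + 379 = 0. The discriminant of x^2 + 64x + 379 is (64)^2 - 4·(379) = 4096 - 1516 = 2580, and 4·(645) is not a perfect square in Q since 645 is squarefree and ≠ 1. Hence x^2 + 64x + 379 is irreducible over Q and is the minimal polynomial of α.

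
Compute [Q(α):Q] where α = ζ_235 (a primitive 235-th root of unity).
[Q(α):Q] = 184

The minimal polynomial of ζ_235 over Q is the 235-th cyclotomic polynomial Φ_235(x), which is irreducible over Q and has degree φ(235) = 184. Hence [Q(α):Q] = φ(235) = 184.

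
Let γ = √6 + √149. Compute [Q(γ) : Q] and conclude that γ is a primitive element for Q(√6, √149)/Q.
[Q(γ) : Q] = 4 (equivalently, Q(γ) = Q(√6, √149))

Obviously Q(γ) ⊆ Q(√6, √149), and [Q(√6, √149):Q] = 4 (since 6, 149 are distinct squarefree integers > 1 with 894 not a perfect square). To show equality we compute the minimal polynomial of γ. From γ = √6 + √149: γ^2 = 6 + 2√(894) + 149 = 155 + 2√(894), so γ^2 - 155 = 2√(894); squaring, (γ^2 - 155)^2 = 4·894, i.e. γ^4 - 310γ^2 + 24025 - 3576 = 0, i.e. γ^4 - 310γ^2 + 20449 = 0. So γ is a root of x^4 - 310x^2 + 20449. This polynomial is irreducible over Q: it has no rational root (each ±√6 ± √149 is irrational), and any factorization into two quadratics over Q would force √(894) ∈ Q (pairing opposite roots) or √6, √149 ∈ Q (other pairings), all impossible. Hence [Q(γ):Q] = 4 = [Q(√6, √149):Q], so Q(γ) = Q(√6, √149).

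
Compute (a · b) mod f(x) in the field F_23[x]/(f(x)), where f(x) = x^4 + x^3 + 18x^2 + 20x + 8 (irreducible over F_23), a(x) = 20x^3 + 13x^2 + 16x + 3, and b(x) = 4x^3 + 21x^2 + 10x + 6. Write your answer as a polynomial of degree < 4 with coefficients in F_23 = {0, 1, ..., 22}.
a · b ≡ 22x^3 + 20x^2 + 5x + 5 (mod f(x))

Multiply in F_23[x]: a(x)·b(x) = (20x^3 + 13x^2 + 16x + 3)·(4x^3 + 21x^2 + 10x + 6) = 11x^6 + 12x^5 + 8x^4 + 2x^2 + 11x + 18. This has degree ≥ 4, so divide by f(x) over F_23: 11x^6 + 12x^5 + 8x^4 + 2x^2 + 11x + 18 = (11x^2 + x + 16)·(x^4 + x^3 + 18x^2 + 20x + 8) + (22x^3 + 20x^2 + 5x + 5). Hence a·b ≡ 22x^3 + 20x^2 + 5x + 5 (mod f). (F_23[x]/(f) is a field with 23^4 = 279841 elements since f is irreducible of degree 4.)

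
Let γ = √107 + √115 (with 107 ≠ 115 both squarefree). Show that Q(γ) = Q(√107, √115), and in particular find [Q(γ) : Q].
[Q(γ) : Q] = 4 (equivalently, Q(γ) = Q(√107, √115))

Obviously Q(γ) ⊆ Q(√107, √115), and [Q(√107, √115):Q] = 4 (since 107, 115 are distinct squarefree integers > 1 with 12305 not a perfect square). To show equality we compute the minimal polynomial of γ. From γ = √107 + √115: γ^2 = 107 + 2√(12305) + 115 = 222 + 2√(12305), so γ^2 - 222 = 2√(12305); squaring, (γ^2 - 222)^2 = 4·12305, i.e. γ^4 - 444γ^2 + 49284 - 49220 = 0, i.e. γ^4 - 444γ^2 + 64 = 0. So γ is a root of x^4 - 444x^2 + 64. This polynomial is irreducible over Q: it has no rational root (each ±√107 ± √115 is irrational), and any factorization into two quadratics over Q would force √(12305) ∈ Q (pairing opposite roots) or √107, √115 ∈ Q (other pairings), all impossible. Hence [Q(γ):Q] = 4 = [Q(√107, √115):Q], so Q(γ) = Q(√107, √115).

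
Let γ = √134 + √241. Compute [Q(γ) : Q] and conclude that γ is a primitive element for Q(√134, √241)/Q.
[Q(γ) : Q] = 4 (equivalently, Q(γ) = Q(√134, √241))

Obviously Q(γ) ⊆ Q(√134, √241), and [Q(√134, √241):Q] = 4 (since 134, 241 are distinct squarefree integers > 1 with 32294 not a perfect square). To show equality we compute the minimal polynomial of γ. From γ = √134 + √241: γ^2 = 134 + 2√(32294) + 241 = 375 + 2√(32294), so γ^2 - 375 = 2√(32294); squaring, (γ^2 - 375)^2 = 4·32294, i.e. γ^4 - 750γ^2 + 140625 - 129176 = 0, i.e. γ^4 - 750γ^2 + 11449 = 0. So γ is a root of x^4 - 750x^2 + 11449. This polynomial is irreducible over Q: it has no rational root (each ±√134 ± √241 is irrational), and any factorization into two quadratics over Q would force √(32294) ∈ Q (pairing opposite roots) or √134, √241 ∈ Q (other pairings), all impossible. Hence [Q(γ):Q] = 4 = [Q(√134, √241):Q], so Q(γ) = Q(√134, √241).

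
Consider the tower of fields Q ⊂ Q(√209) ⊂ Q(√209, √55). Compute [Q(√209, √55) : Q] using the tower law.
[Q(√209, √55) : Q] = 4

[Q(√209):Q] = 2 (min poly x^2 - 209, irreducible since 209 is squarefree > 1). For the top step, suppose √55 ∈ Q(√209), say √55 = c + d√209 with c, d ∈ Q. Squaring: 55 = c^2 + 209d^2 + 2cd√209. Since √209 ∉ Q this forces 2cd = 0. If d = 0 then √55 = c ∈ Q, contradicting 55 squarefree > 1. If c = 0 then 55 = 209d^2, so 209·55 = (209d)^2 is a perfect square in Q — but 209·55 = 11495 is not a perfect square (since 209 and 55 are distinct squarefree integers). Contradiction. Hence √55 ∉ Q(√209), so x^2 - 55 stays irreducible over Q(√209) and [Q(√209, √55) : Q(√209)] = 2. By the tower law, [Q(√209, √55) : Q] = 2 · 2 = 4.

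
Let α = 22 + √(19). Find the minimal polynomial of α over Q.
m_α(x) = x^2 - 44x + 465

From α - 22 = √(19), squaring gives (α - 22)^2 = 19, i.e. α^2 - 44α + 484 = 19, so α^2 - 44α + 465 = 0. The discriminant of x^2 - 44x + 465 is (-44)^2 - 4·(465) = 1936 - 1860 = 76, and 4·(19) is not a perfect square in Q since 19 is squarefree and ≠ 1. Hence x^2 - 44x + 465 is irreducible over Q and is the minimal polynomial of α.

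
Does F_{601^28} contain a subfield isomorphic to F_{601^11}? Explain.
No: F_{601^11} is not a subfield of F_{601^28}

F_{p^m} embeds in F_{p^n} iff m | n. Here 11 ∤ 28 (since 28 = 2·11 + 6 with remainder 6 ≠ 0), so F_{601^11} is not a subfield of F_{601^28}. Equivalently: if it were, the tower law would give 11 = [F_{601^11}:F_601] dividing [F_{601^28}:F_601] = 28, contradiction.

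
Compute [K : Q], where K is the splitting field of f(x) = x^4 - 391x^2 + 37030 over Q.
[K : Q] = 4

Solving the quadratic in x^2: x^2 = (391 ± √(391^2 - 4·37030))/2 = (391 ± √4761)/2 = (391 ± 69)/2, giving x^2 = 230 or x^2 = 161. So f(x) = (x^2 - 230)(x^2 - 161) and the roots of f are ±√230, ±√161. Hence the splitting field is K = Q(√230, √161). Since 230 and 161 are distinct squarefree integers > 1, their product 37030 is not a perfect square, so √161 ∉ Q(√230). By the tower law [K:Q] = [Q(√230,√161):Q(√230)] · [Q(√230):Q] = 2 · 2 = 4.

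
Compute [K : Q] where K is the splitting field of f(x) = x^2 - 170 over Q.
[K : Q] = 2

f(x) = x^2 - 170 factors as (x - √170)(x + √170). The splitting field is K = Q(√170). Since 170 is squarefree and > 1, it is not a perfect square, so x^2 - 170 is irreducible over Q and [Q(√170) : Q] = 2. Hence [K : Q] = 2.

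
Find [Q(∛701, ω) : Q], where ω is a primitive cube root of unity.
[Q(∛701, ω) : Q] = 6

[Q(∛701):Q] = 3 (min poly x^3 - 701, irreducible since 701 is not a perfect cube). [Q(ω):Q] = 2 (min poly x^2 + x + 1). Since Q(∛701) ⊂ R and ω ∉ R, we have ω ∉ Q(∛701), so x^2 + x + 1 remains irreducible over Q(∛701) and [Q(∛701, ω) : Q(∛701)] = 2. By the tower law, [Q(∛701, ω) : Q] = 3 · 2 = 6. (In fact Q(∛701, ω) is the splitting field of x^3 - 701 over Q.)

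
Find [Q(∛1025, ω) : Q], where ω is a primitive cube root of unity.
[Q(∛1025, ω) : Q] = 6

[Q(∛1025):Q] = 3 (min poly x^3 - 1025, irreducible since 1025 is not a perfect cube). [Q(ω):Q] = 2 (min poly x^2 + x + 1). Since Q(∛1025) ⊂ R and ω ∉ R, we have ω ∉ Q(∛1025), so x^2 + x + 1 remains irreducible over Q(∛1025) and [Q(∛1025, ω) : Q(∛1025)] = 2. By the tower law, [Q(∛1025, ω) : Q] = 3 · 2 = 6. (In fact Q(∛1025, ω) is the splitting field of x^3 - 1025 over Q.)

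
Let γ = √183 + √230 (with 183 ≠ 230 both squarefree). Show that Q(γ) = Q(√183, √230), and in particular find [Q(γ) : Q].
[Q(γ) : Q] = 4 (equivalently, Q(γ) = Q(√183, √230))

Obviously Q(γ) ⊆ Q(√183, √230), and [Q(√183, √230):Q] = 4 (since 183, 230 are distinct squarefree integers > 1 with 42090 not a perfect square). To show equality we compute the minimal polynomial of γ. From γ = √183 + √230: γ^2 = 183 + 2√(42090) + 230 = 413 + 2√(42090), so γ^2 - 413 = 2√(42090); squaring, (γ^2 - 413)^2 = 4·42090, i.e. γ^4 - 826γ^2 + 170569 - 168360 = 0, i.e. γ^4 - 826γ^2 + 2209 = 0. So γ is a root of x^4 - 826x^2 + 2209. This polynomial is irreducible over Q: it has no rational root (each ±√183 ± √230 is irrational), and any factorization into two quadratics over Q would force √(42090) ∈ Q (pairing opposite roots) or √183, √230 ∈ Q (other pairings), all impossible. Hence [Q(γ):Q] = 4 = [Q(√183, √230):Q], so Q(γ) = Q(√183, √230).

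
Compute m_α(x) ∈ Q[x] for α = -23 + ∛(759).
m_α(x) = x^3 + 69x^2 + 1587x + 11408

Set β = α + 23 = ∛(759), so β^3 = 759. Then (α + 23)^3 - 759 = 0, i.e. α is a root of g(x) = (x + 23)^3 - 759 = x^3 + 69x^2 + 1587x + 11408. Since g(x) = h(x + 23) where h(x) = x^3 - 759, and h is irreducible over Q (because 759 is not a perfect cube, so h has no rational root, and a monic cubic with no rational root is irreducible), g is also irreducible (irreducibility is preserved under the substitution x → x + 23). Hence m_α(x) = x^3 + 69x^2 + 1587x + 11408.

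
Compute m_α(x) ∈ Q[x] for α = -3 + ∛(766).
m_α(x) = x^3 + 9x^2 + 27x - 739

Set β = α + 3 = ∛(766), so β^3 = 766. Then (α + 3)^3 - 766 = 0, i.e. α is a root of g(x) = (x + 3)^3 - 766 = x^3 + 9x^2 + 27x - 739. Since g(x) = h(x + 3) where h(x) = x^3 - 766, and h is irreducible over Q (because 766 is not a perfect cube, so h has no rational root, and a monic cubic with no rational root is irreducible), g is also irreducible (irreducibility is preserved under the substitution x → x + 3). Hence m_α(x) = x^3 + 9x^2 + 27x - 739.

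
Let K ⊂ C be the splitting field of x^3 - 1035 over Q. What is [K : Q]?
[K : Q] = 6

The roots of x^3 - 1035 are ∛1035, ω∛1035, ω^2∛1035 where ω = e^(2πi/3) is a primitive cube root of unity, so K = Q(∛1035, ω). Now [Q(∛1035):Q] = 3 (since 1035 is not a perfect cube, x^3 - 1035 is irreducible) and [Q(ω):Q] = 2. Both 2 and 3 divide [K:Q], and [K:Q] ≤ 3·2 = 6, so [K:Q] = 6. (Equivalently: Q(∛1035) ⊂ R but ω ∉ R, so [K : Q(∛1035)] = 2.)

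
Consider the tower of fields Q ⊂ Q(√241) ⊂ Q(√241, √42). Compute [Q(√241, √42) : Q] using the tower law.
[Q(√241, √42) : Q] = 4

[Q(√241):Q] = 2 (min poly x^2 - 241, irreducible since 241 is squarefree > 1). For the top step, suppose √42 ∈ Q(√241), say √42 = c + d√241 with c, d ∈ Q. Squaring: 42 = c^2 + 241d^2 + 2cd√241. Since √241 ∉ Q this forces 2cd = 0. If d = 0 then √42 = c ∈ Q, contradicting 42 squarefree > 1. If c = 0 then 42 = 241d^2, so 241·42 = (241d)^2 is a perfect square in Q — but 241·42 = 10122 is not a perfect square (since 241 and 42 are distinct squarefree integers). Contradiction. Hence √42 ∉ Q(√241), so x^2 - 42 stays irreducible over Q(√241) and [Q(√241, √42) : Q(√241)] = 2. By the tower law, [Q(√241, √42) : Q] = 2 · 2 = 4.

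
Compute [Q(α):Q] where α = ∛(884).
[Q(α):Q] = 3

The minimal polynomial of α is x^3 - 884, irreducible over Q since 884 is not a perfect cube (so x^3 - 884 has no rational root). Hence [Q(α):Q] = deg(m_α) = 3.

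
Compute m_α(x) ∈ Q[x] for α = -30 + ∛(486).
m_α(x) = x^3 + 90x^2 + 2700x + 26514

Set β = α + 30 = ∛(486), so β^3 = 486. Then (α + 30)^3 - 486 = 0, i.e. α is a root of g(x) = (x + 30)^3 - 486 = x^3 + 90x^2 + 2700x + 26514. Since g(x) = h(x + 30) where h(x) = x^3 - 486, and h is irreducible over Q (because 486 is not a perfect cube, so h has no rational root, and a monic cubic with no rational root is irreducible), g is also irreducible (irreducibility is preserved under the substitution x → x + 30). Hence m_α(x) = x^3 + 90x^2 + 2700x + 26514.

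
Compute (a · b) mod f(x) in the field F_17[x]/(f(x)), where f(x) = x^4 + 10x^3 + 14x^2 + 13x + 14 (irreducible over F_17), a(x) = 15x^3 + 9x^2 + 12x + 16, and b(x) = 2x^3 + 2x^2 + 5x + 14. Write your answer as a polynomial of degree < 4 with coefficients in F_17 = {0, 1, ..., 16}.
a · b ≡ 13x^3 + x^2 + 13x + 7 (mod f(x))

Multiply in F_17[x]: a(x)·b(x) = (15x^3 + 9x^2 + 12x + 16)·(2x^3 + 2x^2 + 5x + 14) = 13x^6 + 14x^5 + 15x^4 + 5x^3 + 14x^2 + 10x + 3. This has degree ≥ 4, so divide by f(x) over F_17: 13x^6 + 14x^5 + 15x^4 + 5x^3 + 14x^2 + 10x + 3 = (13x^2 + 3x + 7)·(x^4 + 10x^3 + 14x^2 + 13x + 14) + (13x^3 + x^2 + 13x + 7). Hence a·b ≡ 13x^3 + x^2 + 13x + 7 (mod f). (F_17[x]/(f) is a field with 17^4 = 83521 elements since f is irreducible of degree 4.)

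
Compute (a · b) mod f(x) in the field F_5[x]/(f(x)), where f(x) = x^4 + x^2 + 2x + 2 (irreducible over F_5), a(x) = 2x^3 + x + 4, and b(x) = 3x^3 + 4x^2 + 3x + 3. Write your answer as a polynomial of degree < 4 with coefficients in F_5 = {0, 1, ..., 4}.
a · b ≡ 2x^3 + 3x^2 + 3x + 1 (mod f(x))

Multiply in F_5[x]: a(x)·b(x) = (2x^3 + x + 4)·(3x^3 + 4x^2 + 3x + 3) = x^6 + 3x^5 + 4x^4 + 2x^3 + 4x^2 + 2. This has degree ≥ 4, so divide by f(x) over F_5: x^6 + 3x^5 + 4x^4 + 2x^3 + 4x^2 + 2 = (x^2 + 3x + 3)·(x^4 + x^2 + 2x + 2) + (2x^3 + 3x^2 + 3x + 1). Hence a·b ≡ 2x^3 + 3x^2 + 3x + 1 (mod f). (F_5[x]/(f) is a field with 5^4 = 625 elements since f is irreducible of degree 4.)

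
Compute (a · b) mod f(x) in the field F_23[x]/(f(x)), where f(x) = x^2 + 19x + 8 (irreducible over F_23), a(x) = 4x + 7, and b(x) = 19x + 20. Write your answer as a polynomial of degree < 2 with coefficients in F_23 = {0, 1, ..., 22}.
a · b ≡ 11x + 15 (mod f(x))

Multiply in F_23[x]: a(x)·b(x) = (4x + 7)·(19x + 20) = 7x^2 + 6x + 2. This has degree ≥ 2, so divide by f(x) over F_23: 7x^2 + 6x + 2 = (7)·(x^2 + 19x + 8) + (11x + 15). Hence a·b ≡ 11x + 15 (mod f). (F_23[x]/(f) is a field with 23^2 = 529 elements since f is irreducible of degree 2.)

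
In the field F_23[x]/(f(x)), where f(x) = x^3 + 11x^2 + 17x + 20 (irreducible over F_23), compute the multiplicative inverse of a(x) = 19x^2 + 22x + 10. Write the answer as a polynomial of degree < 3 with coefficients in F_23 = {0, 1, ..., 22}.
a(x)^(-1) ≡ 20x^2 + 7x + 15 (mod f(x))

Since f is irreducible over F_23, F_23[x]/(f) is a field and a(x) ≠ 0 has an inverse. Apply the extended Euclidean algorithm to f(x) and a(x) in F_23[x]: f(x) = (17x + 16)·a(x) + (x + 21);  a(x) = (19x + 14)·(x + 21) + (15). The last nonzero remainder is the constant 15 = gcd(f, a) in F_23. Back-substituting through the division chain expresses 15 = s(x)·a(x) + t(x)·f(x) with s(x) ≡ x^2 + 13x + 18 (mod f), so (x^2 + 13x + 18)·a(x) ≡ 15 (mod f). Multiplying by 15^(-1) ≡ 20 in F_23 gives a(x)^(-1) ≡ 20·(x^2 + 13x + 18) ≡ 20x^2 + 7x + 15 (mod f). Check: (19x^2 + 22x + 10)·(20x^2 + 7x + 15) = 12x^4 + 21x^3 + 18x^2 + 9x + 12 ≡ 1 (mod x^3 + 11x^2 + 17x + 20).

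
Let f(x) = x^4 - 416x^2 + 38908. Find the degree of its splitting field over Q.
[K : Q] = 4

Solving the quadratic in x^2: x^2 = (416 ± √(416^2 - 4·38908))/2 = (416 ± √17424)/2 = (416 ± 132)/2, giving x^2 = 142 or x^2 = 274. So f(x) = (x^2 - 142)(x^2 - 274) and the roots of f are ±√142, ±√274. Hence the splitting field is K = Q(√142, √274). Since 142 and 274 are distinct squarefree integers > 1, their product 38908 is not a perfect square, so √274 ∉ Q(√142). By the tower law [K:Q] = [Q(√142,√274):Q(√142)] · [Q(√142):Q] = 2 · 2 = 4.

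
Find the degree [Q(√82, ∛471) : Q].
[Q(√82, ∛471) : Q] = 6

Let L = Q(√82, ∛471). Since Q(√82) ⊂ L and [Q(√82):Q] = 2, the tower law gives 2 | [L:Q]. Likewise Q(∛471) ⊂ L with [Q(∛471):Q] = 3 (because 471 is not a perfect cube), so 3 | [L:Q]. As gcd(2,3) = 1, [L:Q] is divisible by 6. Conversely L is generated over Q by √82 and ∛471, so [L:Q] ≤ 2·3 = 6. Therefore [Q(√82, ∛471) : Q] = 6.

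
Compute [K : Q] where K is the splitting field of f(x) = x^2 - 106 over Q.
[K : Q] = 2

f(x) = x^2 - 106 factors as (x - √106)(x + √106). The splitting field is K = Q(√106). Since 106 is squarefree and > 1, it is not a perfect square, so x^2 - 106 is irreducible over Q and [Q(√106) : Q] = 2. Hence [K : Q] = 2.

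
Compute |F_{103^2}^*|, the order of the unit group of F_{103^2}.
|F_{103^2}^*| = 10608

F_{103^2} has 103^2 = 10609 elements; its multiplicative group consists of all nonzero elements, so |F_{103^2}^*| = 10609 - 1 = 10608. (It is cyclic since any finite subgroup of the multiplicative group of a field is cyclic.)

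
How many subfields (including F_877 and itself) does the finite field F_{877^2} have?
F_{877^2} has 2 subfields

The subfields of F_{p^n} are exactly the fields F_{p^d} for d | n (each is the fixed field of the unique index-d subgroup of Gal(F_{p^n}/F_p) ≅ Z/nZ). The divisors of n = 2 are {1, 2}, giving 2 subfields: F_{877^1}, F_{877^2}.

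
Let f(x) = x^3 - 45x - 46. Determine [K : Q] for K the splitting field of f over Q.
[K : Q] = 6

By the rational root test, any rational root of the monic integer polynomial f(x) = x^3 - 45x - 46 must be an integer dividing the constant term -46, i.e. one of ±{1, 2, 23, 46}. Evaluating: f(1) = -90, f(-1) = -2, f(2) = -128, f(-2) = 36, f(23) = 11086, f(-23) = -11178, f(46) = 95220, f(-46) = -95312; none is 0, so f has no rational root and is therefore irreducible over Q (a cubic with no linear factor over a field is irreducible). For an irreducible cubic, the Galois group is A_3 or S_3 according as the discriminant disc(f) = -4a^3 - 27b^2 = -4·(-45)^3 - 27·(-46)^2 = 307368 is or is not a square in Q. Here disc(f) = 307368 is not a perfect square in Q, so the Galois group of f over Q is not contained in A_3 and must be all of S_3. The splitting field has degree |S_3| = 6 over Q, so [K : Q] = 6.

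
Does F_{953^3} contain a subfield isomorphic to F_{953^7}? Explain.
No: F_{953^7} is not a subfield of F_{953^3}

F_{p^m} embeds in F_{p^n} iff m | n. Here 7 ∤ 3 (since 3 = 0·7 + 3 with remainder 3 ≠ 0), so F_{953^7} is not a subfield of F_{953^3}. Equivalently: if it were, the tower law would give 7 = [F_{953^7}:F_953] dividing [F_{953^3}:F_953] = 3, contradiction.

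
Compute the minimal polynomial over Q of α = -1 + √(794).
m_α(x) = x^2 + 2x - 793

From α + 1 = √(794), squaring gives (α + 1)^2 = 794, i.e. α^2 + 2α + 1 = 794, so α^2 + 2α - 793 = 0. The discriminant of x^2 + 2x - 793 is (2)^2 - 4·(-793) = 4 + 3172 = 3176, and 4·(794) is not a perfect square in Q since 794 is squarefree and ≠ 1. Hence x^2 + 2x - 793 is irreducible over Q and is the minimal polynomial of α.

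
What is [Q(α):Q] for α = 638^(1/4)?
[Q(α):Q] = 4

α is a root of x^4 - 638. By Eisenstein's criterion at the prime p = 2 (which divides the constant term 638 but p^2 = 4 does not, since 638 is squarefree), x^4 - 638 is irreducible over Q. Hence [Q(α):Q] = 4.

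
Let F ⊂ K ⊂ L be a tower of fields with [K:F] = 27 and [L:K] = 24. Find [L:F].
[L:F] = 648

The tower law says that for any tower of field extensions F ⊂ K ⊂ L with finite degrees, [L:F] = [L:K] · [K:F]. Here this gives [L:F] = 24 · 27 = 648.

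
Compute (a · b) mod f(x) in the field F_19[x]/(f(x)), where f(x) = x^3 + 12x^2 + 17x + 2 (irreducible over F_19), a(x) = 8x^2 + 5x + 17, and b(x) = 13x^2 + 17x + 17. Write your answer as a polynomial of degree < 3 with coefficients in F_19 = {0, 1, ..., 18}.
a · b ≡ 9x^2 + 10x + 8 (mod f(x))

Multiply in F_19[x]: a(x)·b(x) = (8x^2 + 5x + 17)·(13x^2 + 17x + 17) = 9x^4 + 11x^3 + 5x^2 + 13x + 4. This has degree ≥ 3, so divide by f(x) over F_19: 9x^4 + 11x^3 + 5x^2 + 13x + 4 = (9x + 17)·(x^3 + 12x^2 + 17x + 2) + (9x^2 + 10x + 8). Hence a·b ≡ 9x^2 + 10x + 8 (mod f). (F_19[x]/(f) is a field with 19^3 = 6859 elements since f is irreducible of degree 3.)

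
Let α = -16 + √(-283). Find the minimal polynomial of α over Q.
m_α(x) = x^2 + 32x + 539

From α + 16 = √(-283), squaring gives (α + 16)^2 = -283, i.e. α^2 + 32α + 256 = -283, so α^2 + 32α + 539 = 0. The discriminant of x^2 + 32x + 539 is (32)^2 - 4·(539) = 1024 - 2156 = -1132, and 4·(-283) is not a perfect square in Q since -283 is squarefree and ≠ 1. Hence x^2 + 32x + 539 is irreducible over Q and is the minimal polynomial of α.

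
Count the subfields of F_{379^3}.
F_{379^3} has 2 subfields

The subfields of F_{p^n} are exactly the fields F_{p^d} for d | n (each is the fixed field of the unique index-d subgroup of Gal(F_{p^n}/F_p) ≅ Z/nZ). The divisors of n = 3 are {1, 3}, giving 2 subfields: F_{379^1}, F_{379^3}.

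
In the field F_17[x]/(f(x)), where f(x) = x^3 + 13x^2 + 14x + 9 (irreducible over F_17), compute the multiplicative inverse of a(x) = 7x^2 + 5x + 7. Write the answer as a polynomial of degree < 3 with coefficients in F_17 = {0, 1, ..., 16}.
a(x)^(-1) ≡ 14x^2 + 4x + 6 (mod f(x))

Since f is irreducible over F_17, F_17[x]/(f) is a field and a(x) ≠ 0 has an inverse. Apply the extended Euclidean algorithm to f(x) and a(x) in F_17[x]: f(x) = (5x + 8)·a(x) + (7x + 4);  a(x) = (x + 5)·(7x + 4) + (4). The last nonzero remainder is the constant 4 = gcd(f, a) in F_17. Back-substituting through the division chain expresses 4 = s(x)·a(x) + t(x)·f(x) with s(x) ≡ 5x^2 + 16x + 7 (mod f), so (5x^2 + 16x + 7)·a(x) ≡ 4 (mod f). Multiplying by 4^(-1) ≡ 13 in F_17 gives a(x)^(-1) ≡ 13·(5x^2 + 16x + 7) ≡ 14x^2 + 4x + 6 (mod f). Check: (7x^2 + 5x + 7)·(14x^2 + 4x + 6) = 13x^4 + 13x^3 + 7x^2 + 7x + 8 ≡ 1 (mod x^3 + 13x^2 + 14x + 9).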